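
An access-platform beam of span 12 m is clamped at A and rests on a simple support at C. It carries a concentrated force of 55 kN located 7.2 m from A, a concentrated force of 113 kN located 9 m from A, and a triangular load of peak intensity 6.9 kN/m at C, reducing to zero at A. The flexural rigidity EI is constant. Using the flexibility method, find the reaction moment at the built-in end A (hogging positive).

Release the roller at C. Primary structure: cantilever fixed at A.
Free-end deflection of the primary structure under the applied loading (downward +):
  point load 55 at a = 7.2: Pa²(3L − a)/(6EI) = 13686/EI
  point load 113 at a = 9: Pa²(3L − a)/(6EI) = 41188/EI
  triangular load, peak 6.9 at the free end: 11w₀L⁴/(120EI) = 13116/EI
  δ_0 = 67990/EI
Flexibility coefficient — unit upward force at C: δ_{CC} = L³/(3EI) = 576/EI.
Compatibility at C: δ_0 − R_C·δ_{CC} = 0, so R_C = 67990/576 = 118 kN.
Moment equilibrium about A: M_A = Σ(load moments about A) − R_C·L = 1744 − 118×12 = 327.7 kN·m.

M_A = 327.7 kN·m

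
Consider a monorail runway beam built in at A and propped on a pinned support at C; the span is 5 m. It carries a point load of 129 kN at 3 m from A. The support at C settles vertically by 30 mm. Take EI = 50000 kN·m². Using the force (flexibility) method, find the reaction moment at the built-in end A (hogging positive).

Remove the prop at C; the released (primary) structure is a cantilever built in at A.
Primary-structure tip deflection at C by superposition:
  point load 129 at a = 3: Pa²(3L − a)/(6EI) = 2322/EI
Flexibility coefficient — unit upward force at C: δ_{CC} = L³/(3EI) = 41.67/EI.
With EI = 50000 kN·m²: δ_0 = 0.04644 m and δ_{CC} = 0.000833 m/kN.
Compatibility — the beam at C must follow the support down by 0.03 m: δ_0 − R_C·δ_{CC} = 0.03, so R_C = (0.04644 − 0.03)/0.000833 = 19.73 kN.
Moment equilibrium about A: M_A = Σ(load moments about A) − R_C·L = 387 − 19.73×5 = 288.4 kN·m.

M_A = 288.4 kN·m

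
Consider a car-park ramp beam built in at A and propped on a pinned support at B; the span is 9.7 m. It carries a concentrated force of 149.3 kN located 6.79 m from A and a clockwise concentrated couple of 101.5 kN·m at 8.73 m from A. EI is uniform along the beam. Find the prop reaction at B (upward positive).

R_B = 99.67 kN

Take the reaction at B as the redundant and release it; the primary structure is a cantilever fixed at A.
Downward deflection at the released point B due to the loads:
  point load 149.3 at a = 6.79: Pa²(3L − a)/(6EI) = 25595/EI
  clockwise couple 101.5 at a = 8.73: M₀a(2L − a)/(2EI) = 4727/EI
  δ_0 = 30322/EI
Tip deflection under a unit load at B: L³/(3EI) = 304.2/EI.
The prop prevents deflection at B: R_B = δ_0/δ_{BB} = 30322/304.2 = 99.67 kN.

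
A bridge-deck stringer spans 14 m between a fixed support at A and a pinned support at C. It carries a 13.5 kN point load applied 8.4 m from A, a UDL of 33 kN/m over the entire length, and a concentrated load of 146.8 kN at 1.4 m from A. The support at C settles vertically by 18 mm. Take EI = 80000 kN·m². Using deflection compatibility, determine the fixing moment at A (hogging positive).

M_A = 1038 kN·m

Release the roller at C. Primary structure: cantilever fixed at A.
Primary-structure tip deflection at C by superposition:
  point load 13.5 at a = 8.4: Pa²(3L − a)/(6EI) = 5334/EI
  UDL 33: wL⁴/(8EI) = 158466/EI
  point load 146.8 at a = 1.4: Pa²(3L − a)/(6EI) = 1947/EI
  δ_0 = 165747/EI
Tip deflection under a unit load at C: L³/(3EI) = 914.7/EI.
With EI = 80000 kN·m²: δ_0 = 2.0718 m and δ_{CC} = 0.011433 m/kN.
Compatibility — the beam at C must follow the support down by 0.018 m: δ_0 − R_C·δ_{CC} = 0.018, so R_C = (2.0718 − 0.018)/0.011433 = 179.6 kN.
Moment equilibrium about A: M_A = Σ(load moments about A) − R_C·L = 3553 − 179.6×14 = 1038 kN·m.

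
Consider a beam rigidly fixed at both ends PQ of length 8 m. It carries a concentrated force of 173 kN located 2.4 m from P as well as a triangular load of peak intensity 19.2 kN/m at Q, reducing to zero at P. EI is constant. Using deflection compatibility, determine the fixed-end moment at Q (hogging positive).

Release both end moments; the primary structure is a simply-supported span PQ with redundants M_P and M_Q.
Simple-span end rotations at P and Q under the given loads:
  at P: point load 173 at a = 2.4: Pab(L + b)/(6LEI) = 658.8/EI
  at Q: point load 173 at a = 2.4: Pab(L + a)/(6LEI) = 503.8/EI
  at P: triangular load, peak 19.2: 7w₀L³/(360EI) = 191.1/EI
  at Q: triangular load, peak 19.2: w₀L³/(45EI) = 218.5/EI
  θ_P0 = 849.9/EI,  θ_Q0 = 722.2/EI
Flexibility coefficients: a unit moment at one end gives L/(3EI) there and L/(6EI) at the far end, so f₁₁ = f₂₂ = 2.667/EI and f₁₂ = f₂₁ = 1.333/EI.
Compatibility — zero rotation at each built-in end:
  2.667 M_P + 1.333 M_Q = 849.9
  1.333 M_P + 2.667 M_Q = 722.2
Solving the pair gives M_P = 244.4 kN·m and M_Q = 148.6 kN·m (hogging).

M_Q = 148.6 kN·m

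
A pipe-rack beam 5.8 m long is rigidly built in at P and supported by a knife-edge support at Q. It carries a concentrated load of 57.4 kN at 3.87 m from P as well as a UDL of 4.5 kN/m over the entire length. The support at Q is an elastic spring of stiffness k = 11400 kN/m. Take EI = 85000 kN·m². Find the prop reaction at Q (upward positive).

R_Q = 35.52 kN

Release the roller at Q. Primary structure: cantilever fixed at P.
Downward deflection at the released point Q due to the loads:
  point load 57.4 at a = 3.87: Pa²(3L − a)/(6EI) = 1939/EI
  UDL 4.5: wL⁴/(8EI) = 636.6/EI
  δ_0 = 2575/EI
Flexibility coefficient — unit upward force at Q: δ_{QQ} = L³/(3EI) = 65.04/EI.
With EI = 85000 kN·m²: δ_0 = 0.030296 m and δ_{QQ} = 0.000765 m/kN.
Compatibility — the spring shortens by R_Q/k under the reaction it provides: δ_0 − R_Q·δ_{QQ} = R_Q/k. With 1/k = 0.000088 m/kN, R_Q = δ_0 / (δ_{QQ} + 1/k) = 0.030296 / (0.000765 + 0.000088) = 35.52 kN.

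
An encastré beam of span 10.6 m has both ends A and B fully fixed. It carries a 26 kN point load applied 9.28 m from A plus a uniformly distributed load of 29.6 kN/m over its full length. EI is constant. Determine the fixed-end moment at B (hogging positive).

Release both end moments; the primary structure is a simply-supported span AB with redundants M_A and M_B.
On the primary (simply-supported) span, the end slopes from the loading are:
  at A: point load 26 at a = 9.28: Pab(L + b)/(6LEI) = 59.69/EI
  at B: point load 26 at a = 9.28: Pab(L + a)/(6LEI) = 99.55/EI
  at A: UDL 29.6: wL³/(24EI) = 1469/EI
  at B: UDL 29.6: wL³/(24EI) = 1469/EI
  θ_A0 = 1529/EI,  θ_B0 = 1568/EI
Flexibility coefficients: a unit moment at one end gives L/(3EI) there and L/(6EI) at the far end, so f₁₁ = f₂₂ = 3.533/EI and f₁₂ = f₂₁ = 1.767/EI.
Compatibility — zero rotation at each built-in end:
  3.533 M_A + 1.767 M_B = 1529
  1.767 M_A + 3.533 M_B = 1568
Solving the pair gives M_A = 280.9 kN·m and M_B = 303.5 kN·m (hogging).

M_B = 303.5 kN·m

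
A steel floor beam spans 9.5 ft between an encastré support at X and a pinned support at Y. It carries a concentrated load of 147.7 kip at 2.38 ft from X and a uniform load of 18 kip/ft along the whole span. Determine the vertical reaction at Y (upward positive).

Remove the prop at Y; the released (primary) structure is a cantilever built in at X.
Free-end deflection of the primary structure under the applied loading (downward +):
  point load 147.7 at a = 2.38: Pa²(3L − a)/(6EI) = 3642/EI
  UDL 18: wL⁴/(8EI) = 18326/EI
  δ_0 = 21969/EI
Flexibility coefficient — unit upward force at Y: δ_{YY} = L³/(3EI) = 285.8/EI.
The prop prevents deflection at Y: R_Y = δ_0/δ_{YY} = 21969/285.8 = 76.87 kip.

R_Y = 76.87 kip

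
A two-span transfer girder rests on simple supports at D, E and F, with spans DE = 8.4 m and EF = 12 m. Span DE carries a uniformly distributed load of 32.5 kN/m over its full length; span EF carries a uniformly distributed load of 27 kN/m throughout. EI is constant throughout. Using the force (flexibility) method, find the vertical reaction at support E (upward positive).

R_E = 380.2 kN

Take M_E as the redundant. Released structure: two simple spans DE and EF with a hinge at E.
End slopes at the hinge E, treating each span as simply supported:
  span DE: UDL 32.5: wL³/(24EI) = 802.6/EI
  span EF: UDL 27: wL³/(24EI) = 1944/EI
  relative rotation θ_0 = (802.6 + 1944)/EI = 2747/EI
A unit hogging moment at E produces rotation L₁/(3EI) + L₂/(3EI) = 6.8/EI.
Slope continuity at E: θ_0 = M_E·6.8/EI, so M_E = 2747/6.8 = 403.9 kN·m (hogging).
Span DE, ΣM about D with M_E applied at E: R_E^{DE}·8.4 = 1147 + 403.9, so R_E^{DE} = 184.6 kN and R_D = 273 − 184.6 = 88.41 kN.
Span EF, ΣM about F: R_E^{EF}·12 = 1944 + 403.9, so R_E^{EF} = 195.7 kN and R_F = 324 − 195.7 = 128.3 kN.
R_E = 184.6 + 195.7 = 380.2 kN.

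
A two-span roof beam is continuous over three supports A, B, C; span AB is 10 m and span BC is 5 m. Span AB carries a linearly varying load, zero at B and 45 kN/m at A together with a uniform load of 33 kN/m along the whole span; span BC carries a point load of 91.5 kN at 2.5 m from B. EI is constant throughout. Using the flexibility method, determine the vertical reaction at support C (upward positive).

R_C = -49.97 kN

Take M_B as the redundant. Released structure: two simple spans AB and BC with a hinge at B.
End slopes at the hinge B, treating each span as simply supported:
  span AB: triangular load, peak 45: 7w₀L³/(360EI) = 875/EI
  span AB: UDL 33: wL³/(24EI) = 1375/EI
  span BC: point load 91.5 at a = 2.5: Pab(L + b)/(6LEI) = 143/EI
  relative rotation θ_0 = (2250 + 143)/EI = 2393/EI
A unit hogging moment at B produces rotation L₁/(3EI) + L₂/(3EI) = 5/EI.
Compatibility: M_B·(L₁+L₂)/(3EI) = θ_0, giving M_B = 478.6 kN·m (hogging).
Span BC, ΣM about C: R_B^{BC}·5 = 228.8 + 478.6, so R_B^{BC} = 141.5 kN and R_C = 91.5 − 141.5 = -49.97 kN.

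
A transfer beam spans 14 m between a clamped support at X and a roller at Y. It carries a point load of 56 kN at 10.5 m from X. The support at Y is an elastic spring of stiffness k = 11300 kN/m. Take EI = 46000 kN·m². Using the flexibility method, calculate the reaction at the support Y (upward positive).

Choose R_Y as the redundant. The primary structure is the cantilever fixed at X.
Downward deflection at the released point Y due to the loads:
  point load 56 at a = 10.5: Pa²(3L − a)/(6EI) = 32414/EI
Tip deflection under a unit load at Y: L³/(3EI) = 914.7/EI.
With EI = 46000 kN·m²: δ_0 = 0.70464 m and δ_{YY} = 0.019884 m/kN.
Compatibility — the spring shortens by R_Y/k under the reaction it provides: δ_0 − R_Y·δ_{YY} = R_Y/k. With 1/k = 0.000088 m/kN, R_Y = δ_0 / (δ_{YY} + 1/k) = 0.70464 / (0.019884 + 0.000088) = 35.28 kN.

R_Y = 35.28 kN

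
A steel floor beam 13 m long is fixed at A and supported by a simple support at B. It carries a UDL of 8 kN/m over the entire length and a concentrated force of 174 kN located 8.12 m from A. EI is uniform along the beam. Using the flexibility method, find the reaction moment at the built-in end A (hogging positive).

Choose R_B as the redundant. The primary structure is the cantilever fixed at A.
Free-end deflection of the primary structure under the applied loading (downward +):
  UDL 8: wL⁴/(8EI) = 28561/EI
  point load 174 at a = 8.12: Pa²(3L − a)/(6EI) = 59046/EI
  δ_0 = 87607/EI
Tip deflection under a unit load at B: L³/(3EI) = 732.3/EI.
The prop prevents deflection at B: R_B = δ_0/δ_{BB} = 87607/732.3 = 119.6 kN.
Moment equilibrium about A: M_A = Σ(load moments about A) − R_B·L = 2089 − 119.6×13 = 533.7 kN·m.

M_A = 533.7 kN·m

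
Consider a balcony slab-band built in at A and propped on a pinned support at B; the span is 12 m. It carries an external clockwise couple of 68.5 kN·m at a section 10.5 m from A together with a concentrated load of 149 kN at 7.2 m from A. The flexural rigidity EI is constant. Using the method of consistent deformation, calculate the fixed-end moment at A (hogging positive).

Take the reaction at B as the redundant and release it; the primary structure is a cantilever fixed at A.
Free-end deflection of the primary structure under the applied loading (downward +):
  clockwise couple 68.5 at a = 10.5: M₀a(2L − a)/(2EI) = 4855/EI
  point load 149 at a = 7.2: Pa²(3L − a)/(6EI) = 37076/EI
  δ_0 = 41931/EI
Tip deflection under a unit load at B: L³/(3EI) = 576/EI.
Compatibility at B: δ_0 − R_B·δ_{BB} = 0, so R_B = 41931/576 = 72.8 kN.
Moment equilibrium about A: M_A = Σ(load moments about A) − R_B·L = 1141 − 72.8×12 = 267.7 kN·m.

M_A = 267.7 kN·m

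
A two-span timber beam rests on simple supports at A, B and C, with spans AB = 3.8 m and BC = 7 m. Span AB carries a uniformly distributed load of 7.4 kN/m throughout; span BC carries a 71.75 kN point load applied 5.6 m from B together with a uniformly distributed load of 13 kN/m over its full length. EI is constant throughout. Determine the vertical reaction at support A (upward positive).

R_A = -8.982 kN

Release continuity at B by inserting a hinge; the redundant is the internal moment M_B. The primary structure is two simply-supported spans AB and BC.
Rotations at B on the released spans (each span's end-slope, ×1/EI):
  span AB: UDL 7.4: wL³/(24EI) = 16.92/EI
  span BC: point load 71.75 at a = 5.6: Pab(L + b)/(6LEI) = 112.5/EI
  span BC: UDL 13: wL³/(24EI) = 185.8/EI
  relative rotation θ_0 = (16.92 + 298.3)/EI = 315.2/EI
A unit hogging moment at B produces rotation L₁/(3EI) + L₂/(3EI) = 3.6/EI.
Compatibility: M_B·(L₁+L₂)/(3EI) = θ_0, giving M_B = 87.56 kN·m (hogging).
Span AB, ΣM about A with M_B applied at B: R_B^{AB}·3.8 = 53.43 + 87.56, so R_B^{AB} = 37.1 kN and R_A = 28.12 − 37.1 = -8.982 kN.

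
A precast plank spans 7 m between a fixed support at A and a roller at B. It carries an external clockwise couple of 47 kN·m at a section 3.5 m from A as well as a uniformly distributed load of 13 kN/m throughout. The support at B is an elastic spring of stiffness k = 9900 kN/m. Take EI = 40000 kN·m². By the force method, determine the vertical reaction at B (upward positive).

Release the roller at B. Primary structure: cantilever fixed at A.
Primary-structure tip deflection at B by superposition:
  clockwise couple 47 at a = 3.5: M₀a(2L − a)/(2EI) = 863.6/EI
  UDL 13: wL⁴/(8EI) = 3902/EI
  δ_0 = 4765/EI
Tip deflection under a unit load at B: L³/(3EI) = 114.3/EI.
With EI = 40000 kN·m²: δ_0 = 0.11913 m and δ_{BB} = 0.002858 m/kN.
Compatibility — the spring shortens by R_B/k under the reaction it provides: δ_0 − R_B·δ_{BB} = R_B/k. With 1/k = 0.000101 m/kN, R_B = δ_0 / (δ_{BB} + 1/k) = 0.11913 / (0.002858 + 0.000101) = 40.26 kN.

R_B = 40.26 kN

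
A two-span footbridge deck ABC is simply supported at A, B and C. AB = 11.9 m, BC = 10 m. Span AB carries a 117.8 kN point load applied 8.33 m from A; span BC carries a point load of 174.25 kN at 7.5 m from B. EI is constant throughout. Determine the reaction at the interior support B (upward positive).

Release continuity at B by inserting a hinge; the redundant is the internal moment M_B. The primary structure is two simply-supported spans AB and BC.
End slopes at the hinge B, treating each span as simply supported:
  span AB: point load 117.8 at a = 8.33: Pab(L + a)/(6LEI) = 992.6/EI
  span BC: point load 174.25 at a = 7.5: Pab(L + b)/(6LEI) = 680.7/EI
  relative rotation θ_0 = (992.6 + 680.7)/EI = 1673/EI
A unit hogging moment at B produces rotation L₁/(3EI) + L₂/(3EI) = 7.3/EI.
Compatibility: M_B·(L₁+L₂)/(3EI) = θ_0, giving M_B = 229.2 kN·m (hogging).
Span AB, ΣM about A with M_B applied at B: R_B^{AB}·11.9 = 981.3 + 229.2, so R_B^{AB} = 101.7 kN and R_A = 117.8 − 101.7 = 16.08 kN.
Span BC, ΣM about C: R_B^{BC}·10 = 435.6 + 229.2, so R_B^{BC} = 66.48 kN and R_C = 174.2 − 66.48 = 107.8 kN.
R_B = 101.7 + 66.48 = 168.2 kN.

R_B = 168.2 kN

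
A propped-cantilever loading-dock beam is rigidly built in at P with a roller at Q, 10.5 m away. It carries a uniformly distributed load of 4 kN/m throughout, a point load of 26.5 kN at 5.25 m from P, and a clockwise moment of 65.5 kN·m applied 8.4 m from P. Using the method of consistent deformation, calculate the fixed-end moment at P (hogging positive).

M_P = 78.48 kN·m

Release the roller at Q. Primary structure: cantilever fixed at P.
Primary-structure tip deflection at Q by superposition:
  UDL 4: wL⁴/(8EI) = 6078/EI
  point load 26.5 at a = 5.25: Pa²(3L − a)/(6EI) = 3196/EI
  clockwise couple 65.5 at a = 8.4: M₀a(2L − a)/(2EI) = 3466/EI
  δ_0 = 12739/EI
Flexibility coefficient — unit upward force at Q: δ_{QQ} = L³/(3EI) = 385.9/EI.
The prop prevents deflection at Q: R_Q = δ_0/δ_{QQ} = 12739/385.9 = 33.01 kN.
Moment equilibrium about P: M_P = Σ(load moments about P) − R_Q·L = 425.1 − 33.01×10.5 = 78.48 kN·m.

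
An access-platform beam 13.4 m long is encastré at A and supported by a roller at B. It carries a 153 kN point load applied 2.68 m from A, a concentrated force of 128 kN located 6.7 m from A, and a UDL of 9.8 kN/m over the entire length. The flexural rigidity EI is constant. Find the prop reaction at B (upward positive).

Release the roller at B. Primary structure: cantilever fixed at A.
Free-end deflection of the primary structure under the applied loading (downward +):
  point load 153 at a = 2.68: Pa²(3L − a)/(6EI) = 6872/EI
  point load 128 at a = 6.7: Pa²(3L − a)/(6EI) = 32081/EI
  UDL 9.8: wL⁴/(8EI) = 39496/EI
  δ_0 = 78449/EI
Tip deflection under a unit load at B: L³/(3EI) = 802/EI.
Compatibility at B: δ_0 − R_B·δ_{BB} = 0, so R_B = 78449/802 = 97.81 kN.

R_B = 97.81 kN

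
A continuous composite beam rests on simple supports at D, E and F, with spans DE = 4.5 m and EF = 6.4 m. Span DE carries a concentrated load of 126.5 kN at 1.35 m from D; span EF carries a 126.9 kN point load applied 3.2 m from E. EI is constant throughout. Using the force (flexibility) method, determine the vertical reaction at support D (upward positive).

Release continuity at E by inserting a hinge; the redundant is the internal moment M_E. The primary structure is two simply-supported spans DE and EF.
End slopes at the hinge E, treating each span as simply supported:
  span DE: point load 126.5 at a = 1.35: Pab(L + a)/(6LEI) = 116.6/EI
  span EF: point load 126.9 at a = 3.2: Pab(L + b)/(6LEI) = 324.9/EI
  relative rotation θ_0 = (116.6 + 324.9)/EI = 441.4/EI
A unit hogging moment at E produces rotation L₁/(3EI) + L₂/(3EI) = 3.633/EI.
Compatibility: M_E·(L₁+L₂)/(3EI) = θ_0, giving M_E = 121.5 kN·m (hogging).
Span DE, ΣM about D with M_E applied at E: R_E^{DE}·4.5 = 170.8 + 121.5, so R_E^{DE} = 64.95 kN and R_D = 126.5 − 64.95 = 61.55 kN.

R_D = 61.55 kN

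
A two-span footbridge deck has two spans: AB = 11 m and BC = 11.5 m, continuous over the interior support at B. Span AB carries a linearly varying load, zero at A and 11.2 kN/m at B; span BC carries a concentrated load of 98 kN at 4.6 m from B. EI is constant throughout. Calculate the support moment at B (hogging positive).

Release continuity at B by inserting a hinge; the redundant is the internal moment M_B. The primary structure is two simply-supported spans AB and BC.
End slopes at the hinge B, treating each span as simply supported:
  span AB: triangular load, peak 11.2: w₀L³/(45EI) = 331.3/EI
  span BC: point load 98 at a = 4.6: Pab(L + b)/(6LEI) = 829.5/EI
  relative rotation θ_0 = (331.3 + 829.5)/EI = 1161/EI
A unit hogging moment at B produces rotation L₁/(3EI) + L₂/(3EI) = 7.5/EI.
Compatibility: M_B·(L₁+L₂)/(3EI) = θ_0, giving M_B = 154.8 kN·m (hogging).

M_B = 154.8 kN·m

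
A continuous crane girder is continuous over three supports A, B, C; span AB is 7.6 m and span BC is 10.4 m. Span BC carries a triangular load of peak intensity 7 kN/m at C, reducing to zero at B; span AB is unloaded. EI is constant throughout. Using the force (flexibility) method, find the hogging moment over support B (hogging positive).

M_B = 25.52 kN·m

Release continuity at B by inserting a hinge; the redundant is the internal moment M_B. The primary structure is two simply-supported spans AB and BC.
Rotations at B on the released spans (each span's end-slope, ×1/EI):
  span BC: triangular load, peak 7: 7w₀L³/(360EI) = 153.1/EI
  relative rotation θ_0 = (0 + 153.1)/EI = 153.1/EI
A unit hogging moment at B produces rotation L₁/(3EI) + L₂/(3EI) = 6/EI.
Compatibility: M_B·(L₁+L₂)/(3EI) = θ_0, giving M_B = 25.52 kN·m (hogging).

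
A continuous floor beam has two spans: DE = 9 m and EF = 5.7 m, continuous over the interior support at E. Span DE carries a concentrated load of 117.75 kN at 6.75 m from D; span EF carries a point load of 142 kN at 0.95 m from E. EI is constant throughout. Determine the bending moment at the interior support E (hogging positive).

M_E = 146.4 kN·m

Insert a hinge at E; M_E is the redundant, and each span becomes simply supported.
End slopes at the hinge E, treating each span as simply supported:
  span DE: point load 117.75 at a = 6.75: Pab(L + a)/(6LEI) = 521.6/EI
  span EF: point load 142 at a = 0.95: Pab(L + b)/(6LEI) = 195.8/EI
  relative rotation θ_0 = (521.6 + 195.8)/EI = 717.4/EI
A unit hogging moment at E produces rotation L₁/(3EI) + L₂/(3EI) = 4.9/EI.
Slope continuity at E: θ_0 = M_E·4.9/EI, so M_E = 717.4/4.9 = 146.4 kN·m (hogging).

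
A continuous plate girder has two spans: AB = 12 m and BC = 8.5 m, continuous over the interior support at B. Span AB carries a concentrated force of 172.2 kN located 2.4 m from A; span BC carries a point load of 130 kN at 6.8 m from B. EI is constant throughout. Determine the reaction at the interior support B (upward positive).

Release continuity at B by inserting a hinge; the redundant is the internal moment M_B. The primary structure is two simply-supported spans AB and BC.
Rotations at B on the released spans (each span's end-slope, ×1/EI):
  span AB: point load 172.2 at a = 2.4: Pab(L + a)/(6LEI) = 793.5/EI
  span BC: point load 130 at a = 6.8: Pab(L + b)/(6LEI) = 300.6/EI
  relative rotation θ_0 = (793.5 + 300.6)/EI = 1094/EI
A unit hogging moment at B produces rotation L₁/(3EI) + L₂/(3EI) = 6.833/EI.
Compatibility: M_B·(L₁+L₂)/(3EI) = θ_0, giving M_B = 160.1 kN·m (hogging).
Span AB, ΣM about A with M_B applied at B: R_B^{AB}·12 = 413.3 + 160.1, so R_B^{AB} = 47.78 kN and R_A = 172.2 − 47.78 = 124.4 kN.
Span BC, ΣM about C: R_B^{BC}·8.5 = 221 + 160.1, so R_B^{BC} = 44.84 kN and R_C = 130 − 44.84 = 85.16 kN.
R_B = 47.78 + 44.84 = 92.62 kN.

R_B = 92.62 kN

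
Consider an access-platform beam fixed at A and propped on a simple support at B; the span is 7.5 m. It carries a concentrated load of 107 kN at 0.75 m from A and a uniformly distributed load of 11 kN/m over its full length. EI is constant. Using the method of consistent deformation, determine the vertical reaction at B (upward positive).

R_B = 32.49 kN

Remove the prop at B; the released (primary) structure is a cantilever built in at A.
Free-end deflection of the primary structure under the applied loading (downward +):
  point load 107 at a = 0.75: Pa²(3L − a)/(6EI) = 218.2/EI
  UDL 11: wL⁴/(8EI) = 4351/EI
  δ_0 = 4569/EI
Tip deflection under a unit load at B: L³/(3EI) = 140.6/EI.
The prop prevents deflection at B: R_B = δ_0/δ_{BB} = 4569/140.6 = 32.49 kN.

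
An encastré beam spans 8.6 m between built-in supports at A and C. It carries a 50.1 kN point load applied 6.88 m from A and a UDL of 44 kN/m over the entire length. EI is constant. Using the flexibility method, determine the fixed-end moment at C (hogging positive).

Release both end moments; the primary structure is a simply-supported span AC with redundants M_A and M_C.
End rotations of the released simple span under the applied load (×1/EI):
  at A: point load 50.1 at a = 6.88: Pab(L + b)/(6LEI) = 118.6/EI
  at C: point load 50.1 at a = 6.88: Pab(L + a)/(6LEI) = 177.9/EI
  at A: UDL 44: wL³/(24EI) = 1166/EI
  at C: UDL 44: wL³/(24EI) = 1166/EI
  θ_A0 = 1285/EI,  θ_C0 = 1344/EI
Flexibility coefficients: a unit moment at one end gives L/(3EI) there and L/(6EI) at the far end, so f₁₁ = f₂₂ = 2.867/EI and f₁₂ = f₂₁ = 1.433/EI.
Compatibility — zero rotation at each built-in end:
  2.867 M_A + 1.433 M_C = 1285
  1.433 M_A + 2.867 M_C = 1344
Solving the pair gives M_A = 285 kN·m and M_C = 326.3 kN·m (hogging).

M_C = 326.3 kN·m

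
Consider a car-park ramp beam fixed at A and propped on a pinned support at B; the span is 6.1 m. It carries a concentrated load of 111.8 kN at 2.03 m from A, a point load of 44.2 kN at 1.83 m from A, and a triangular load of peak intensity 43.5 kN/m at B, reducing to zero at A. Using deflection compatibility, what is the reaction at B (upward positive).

R_B = 94.85 kN

Release the roller at B. Primary structure: cantilever fixed at A.
Downward deflection at the released point B due to the loads:
  point load 111.8 at a = 2.03: Pa²(3L − a)/(6EI) = 1249/EI
  point load 44.2 at a = 1.83: Pa²(3L − a)/(6EI) = 406.3/EI
  triangular load, peak 43.5 at the free end: 11w₀L⁴/(120EI) = 5521/EI
  δ_0 = 7177/EI
Flexibility coefficient — unit upward force at B: δ_{BB} = L³/(3EI) = 75.66/EI.
The prop prevents deflection at B: R_B = δ_0/δ_{BB} = 7177/75.66 = 94.85 kN.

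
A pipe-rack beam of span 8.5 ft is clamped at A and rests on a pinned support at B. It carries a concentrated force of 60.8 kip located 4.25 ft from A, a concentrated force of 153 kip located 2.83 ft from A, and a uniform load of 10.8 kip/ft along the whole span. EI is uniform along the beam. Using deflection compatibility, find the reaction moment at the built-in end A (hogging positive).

Release the roller at B. Primary structure: cantilever fixed at A.
Deflection at B on the released cantilever, summing each load's contribution:
  point load 60.8 at a = 4.25: Pa²(3L − a)/(6EI) = 3889/EI
  point load 153 at a = 2.83: Pa²(3L − a)/(6EI) = 4630/EI
  UDL 10.8: wL⁴/(8EI) = 7047/EI
  δ_0 = 15566/EI
Flexibility coefficient — unit upward force at B: δ_{BB} = L³/(3EI) = 204.7/EI.
The prop prevents deflection at B: R_B = δ_0/δ_{BB} = 15566/204.7 = 76.04 kip.
Moment equilibrium about A: M_A = Σ(load moments about A) − R_B·L = 1082 − 76.04×8.5 = 435.2 kip·ft.

M_A = 435.2 kip·ft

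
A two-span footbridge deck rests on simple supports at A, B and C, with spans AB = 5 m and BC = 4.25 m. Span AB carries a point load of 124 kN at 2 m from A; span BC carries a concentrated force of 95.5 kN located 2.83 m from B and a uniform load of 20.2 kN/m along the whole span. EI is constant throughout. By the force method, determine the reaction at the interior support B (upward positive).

R_B = 170.1 kN

Release continuity at B by inserting a hinge; the redundant is the internal moment M_B. The primary structure is two simply-supported spans AB and BC.
Rotations at B on the released spans (each span's end-slope, ×1/EI):
  span AB: point load 124 at a = 2: Pab(L + a)/(6LEI) = 173.6/EI
  span BC: point load 95.5 at a = 2.83: Pab(L + b)/(6LEI) = 85.33/EI
  span BC: UDL 20.2: wL³/(24EI) = 64.61/EI
  relative rotation θ_0 = (173.6 + 149.9)/EI = 323.5/EI
A unit hogging moment at B produces rotation L₁/(3EI) + L₂/(3EI) = 3.083/EI.
Slope continuity at B: θ_0 = M_B·3.083/EI, so M_B = 323.5/3.083 = 104.9 kN·m (hogging).
Span AB, ΣM about A with M_B applied at B: R_B^{AB}·5 = 248 + 104.9, so R_B^{AB} = 70.59 kN and R_A = 124 − 70.59 = 53.41 kN.
Span BC, ΣM about C: R_B^{BC}·4.25 = 318 + 104.9, so R_B^{BC} = 99.52 kN and R_C = 181.3 − 99.52 = 81.83 kN.
R_B = 70.59 + 99.52 = 170.1 kN.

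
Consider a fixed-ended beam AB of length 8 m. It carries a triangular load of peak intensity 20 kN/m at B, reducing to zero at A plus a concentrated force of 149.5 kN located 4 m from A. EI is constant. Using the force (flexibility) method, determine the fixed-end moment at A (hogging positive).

Release both end moments; the primary structure is a simply-supported span AB with redundants M_A and M_B.
End rotations of the released simple span under the applied load (×1/EI):
  at A: triangular load, peak 20: 7w₀L³/(360EI) = 199.1/EI
  at B: triangular load, peak 20: w₀L³/(45EI) = 227.6/EI
  at A: point load 149.5 at a = 4: Pab(L + b)/(6LEI) = 598/EI
  at B: point load 149.5 at a = 4: Pab(L + a)/(6LEI) = 598/EI
  θ_A0 = 797.1/EI,  θ_B0 = 825.6/EI
Flexibility coefficients: a unit moment at one end gives L/(3EI) there and L/(6EI) at the far end, so f₁₁ = f₂₂ = 2.667/EI and f₁₂ = f₂₁ = 1.333/EI.
Compatibility — zero rotation at each built-in end:
  2.667 M_A + 1.333 M_B = 797.1
  1.333 M_A + 2.667 M_B = 825.6
Solving the pair gives M_A = 192.2 kN·m and M_B = 213.5 kN·m (hogging).

M_A = 192.2 kN·m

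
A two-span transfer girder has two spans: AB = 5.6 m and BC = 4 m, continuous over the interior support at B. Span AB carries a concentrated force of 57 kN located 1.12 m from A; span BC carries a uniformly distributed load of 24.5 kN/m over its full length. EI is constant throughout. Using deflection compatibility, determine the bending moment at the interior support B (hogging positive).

M_B = 38.29 kN·m

Take M_B as the redundant. Released structure: two simple spans AB and BC with a hinge at B.
Rotations at B on the released spans (each span's end-slope, ×1/EI):
  span AB: point load 57 at a = 1.12: Pab(L + a)/(6LEI) = 57.2/EI
  span BC: UDL 24.5: wL³/(24EI) = 65.33/EI
  relative rotation θ_0 = (57.2 + 65.33)/EI = 122.5/EI
A unit hogging moment at B produces rotation L₁/(3EI) + L₂/(3EI) = 3.2/EI.
Slope continuity at B: θ_0 = M_B·3.2/EI, so M_B = 122.5/3.2 = 38.29 kN·m (hogging).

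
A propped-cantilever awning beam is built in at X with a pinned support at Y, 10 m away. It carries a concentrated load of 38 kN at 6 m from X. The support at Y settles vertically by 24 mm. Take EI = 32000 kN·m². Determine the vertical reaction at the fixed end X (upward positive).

R_X = 23.89 kN

Take the reaction at Y as the redundant and release it; the primary structure is a cantilever fixed at X.
Downward deflection at the released point Y due to the loads:
  point load 38 at a = 6: Pa²(3L − a)/(6EI) = 5472/EI
Tip deflection under a unit load at Y: L³/(3EI) = 333.3/EI.
With EI = 32000 kN·m²: δ_0 = 0.171 m and δ_{YY} = 0.010417 m/kN.
Compatibility — the beam at Y must follow the support down by 0.024 m: δ_0 − R_Y·δ_{YY} = 0.024, so R_Y = (0.171 − 0.024)/0.010417 = 14.11 kN.
Vertical equilibrium: R_X = ΣP − R_Y = 38 − 14.11 = 23.89 kN.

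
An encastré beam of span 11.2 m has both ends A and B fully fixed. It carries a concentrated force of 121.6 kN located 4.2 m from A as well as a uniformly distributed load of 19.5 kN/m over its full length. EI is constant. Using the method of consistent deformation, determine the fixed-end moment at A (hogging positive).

Take the two fixed-end moments M_A, M_B as redundants; the released structure is the simple span AB.
On the primary (simply-supported) span, the end slopes from the loading are:
  at A: point load 121.6 at a = 4.2: Pab(L + b)/(6LEI) = 968.2/EI
  at B: point load 121.6 at a = 4.2: Pab(L + a)/(6LEI) = 819.3/EI
  at A: UDL 19.5: wL³/(24EI) = 1142/EI
  at B: UDL 19.5: wL³/(24EI) = 1142/EI
  θ_A0 = 2110/EI,  θ_B0 = 1961/EI
Flexibility coefficients: a unit moment at one end gives L/(3EI) there and L/(6EI) at the far end, so f₁₁ = f₂₂ = 3.733/EI and f₁₂ = f₂₁ = 1.867/EI.
Compatibility — zero rotation at each built-in end:
  3.733 M_A + 1.867 M_B = 2110
  1.867 M_A + 3.733 M_B = 1961
Solving the pair gives M_A = 403.3 kN·m and M_B = 323.5 kN·m (hogging).

M_A = 403.3 kN·m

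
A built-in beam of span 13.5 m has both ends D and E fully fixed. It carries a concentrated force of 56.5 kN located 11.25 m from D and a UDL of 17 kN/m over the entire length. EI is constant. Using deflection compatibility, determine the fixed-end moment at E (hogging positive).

M_E = 346.5 kN·m

Release both end moments; the primary structure is a simply-supported span DE with redundants M_D and M_E.
End rotations of the released simple span under the applied load (×1/EI):
  at D: point load 56.5 at a = 11.25: Pab(L + b)/(6LEI) = 278.1/EI
  at E: point load 56.5 at a = 11.25: Pab(L + a)/(6LEI) = 437/EI
  at D: UDL 17: wL³/(24EI) = 1743/EI
  at E: UDL 17: wL³/(24EI) = 1743/EI
  θ_D0 = 2021/EI,  θ_E0 = 2180/EI
Flexibility coefficients: a unit moment at one end gives L/(3EI) there and L/(6EI) at the far end, so f₁₁ = f₂₂ = 4.5/EI and f₁₂ = f₂₁ = 2.25/EI.
Compatibility — zero rotation at each built-in end:
  4.5 M_D + 2.25 M_E = 2021
  2.25 M_D + 4.5 M_E = 2180
Solving the pair gives M_D = 275.8 kN·m and M_E = 346.5 kN·m (hogging).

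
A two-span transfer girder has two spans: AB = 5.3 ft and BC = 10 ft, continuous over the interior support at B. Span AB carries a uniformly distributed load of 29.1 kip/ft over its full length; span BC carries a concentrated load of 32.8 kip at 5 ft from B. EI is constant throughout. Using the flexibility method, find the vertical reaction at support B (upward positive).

R_B = 115.3 kip

Insert a hinge at B; M_B is the redundant, and each span becomes simply supported.
Rotations at B on the released spans (each span's end-slope, ×1/EI):
  span AB: UDL 29.1: wL³/(24EI) = 180.5/EI
  span BC: point load 32.8 at a = 5: Pab(L + b)/(6LEI) = 205/EI
  relative rotation θ_0 = (180.5 + 205)/EI = 385.5/EI
A unit hogging moment at B produces rotation L₁/(3EI) + L₂/(3EI) = 5.1/EI.
Compatibility: M_B·(L₁+L₂)/(3EI) = θ_0, giving M_B = 75.59 kip·ft (hogging).
Span AB, ΣM about A with M_B applied at B: R_B^{AB}·5.3 = 408.7 + 75.59, so R_B^{AB} = 91.38 kip and R_A = 154.2 − 91.38 = 62.85 kip.
Span BC, ΣM about C: R_B^{BC}·10 = 164 + 75.59, so R_B^{BC} = 23.96 kip and R_C = 32.8 − 23.96 = 8.841 kip.
R_B = 91.38 + 23.96 = 115.3 kip.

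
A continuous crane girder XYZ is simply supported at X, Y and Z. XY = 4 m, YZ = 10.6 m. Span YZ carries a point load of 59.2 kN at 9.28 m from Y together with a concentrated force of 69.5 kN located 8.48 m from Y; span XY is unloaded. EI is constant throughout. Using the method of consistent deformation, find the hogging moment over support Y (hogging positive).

Take M_Y as the redundant. Released structure: two simple spans XY and YZ with a hinge at Y.
Discontinuity in slope at Y on the released structure — sum the simple-span end rotations:
  span YZ: point load 59.2 at a = 9.28: Pab(L + b)/(6LEI) = 135.9/EI
  span YZ: point load 69.5 at a = 8.48: Pab(L + b)/(6LEI) = 249.9/EI
  relative rotation θ_0 = (0 + 385.8)/EI = 385.8/EI
A unit hogging moment at Y produces rotation L₁/(3EI) + L₂/(3EI) = 4.867/EI.
Slope continuity at Y: θ_0 = M_Y·4.867/EI, so M_Y = 385.8/4.867 = 79.27 kN·m (hogging).

M_Y = 79.27 kN·m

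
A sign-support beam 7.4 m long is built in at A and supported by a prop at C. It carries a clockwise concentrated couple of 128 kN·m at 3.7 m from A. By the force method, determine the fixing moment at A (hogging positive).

M_A = -16 kN·m

Take the reaction at C as the redundant and release it; the primary structure is a cantilever fixed at A.
Deflection at C on the released cantilever, summing each load's contribution:
  clockwise couple 128 at a = 3.7: M₀a(2L − a)/(2EI) = 2628/EI
Flexibility coefficient — unit upward force at C: δ_{CC} = L³/(3EI) = 135.1/EI.
Compatibility at C: δ_0 − R_C·δ_{CC} = 0, so R_C = 2628/135.1 = 19.46 kN.
Moment equilibrium about A: M_A = Σ(load moments about A) − R_C·L = 128 − 19.46×7.4 = -16 kN·m.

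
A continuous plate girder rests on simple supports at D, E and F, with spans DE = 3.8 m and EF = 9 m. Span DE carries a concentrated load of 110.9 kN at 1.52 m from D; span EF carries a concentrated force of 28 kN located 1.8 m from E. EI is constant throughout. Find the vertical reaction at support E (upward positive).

Insert a hinge at E; M_E is the redundant, and each span becomes simply supported.
Rotations at E on the released spans (each span's end-slope, ×1/EI):
  span DE: point load 110.9 at a = 1.52: Pab(L + a)/(6LEI) = 89.68/EI
  span EF: point load 28 at a = 1.8: Pab(L + b)/(6LEI) = 108.9/EI
  relative rotation θ_0 = (89.68 + 108.9)/EI = 198.5/EI
A unit hogging moment at E produces rotation L₁/(3EI) + L₂/(3EI) = 4.267/EI.
Compatibility: M_E·(L₁+L₂)/(3EI) = θ_0, giving M_E = 46.53 kN·m (hogging).
Span DE, ΣM about D with M_E applied at E: R_E^{DE}·3.8 = 168.6 + 46.53, so R_E^{DE} = 56.61 kN and R_D = 110.9 − 56.61 = 54.29 kN.
Span EF, ΣM about F: R_E^{EF}·9 = 201.6 + 46.53, so R_E^{EF} = 27.57 kN and R_F = 28 − 27.57 = 0.4296 kN.
R_E = 56.61 + 27.57 = 84.18 kN.

R_E = 84.18 kN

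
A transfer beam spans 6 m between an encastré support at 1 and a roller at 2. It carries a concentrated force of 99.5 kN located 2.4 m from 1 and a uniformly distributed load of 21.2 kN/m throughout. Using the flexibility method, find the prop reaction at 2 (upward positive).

R_2 = 68.4 kN

Release the roller at 2. Primary structure: cantilever fixed at 1.
Free-end deflection of the primary structure under the applied loading (downward +):
  point load 99.5 at a = 2.4: Pa²(3L − a)/(6EI) = 1490/EI
  UDL 21.2: wL⁴/(8EI) = 3434/EI
  δ_0 = 4925/EI
Tip deflection under a unit load at 2: L³/(3EI) = 72/EI.
The prop prevents deflection at 2: R_2 = δ_0/δ_{22} = 4925/72 = 68.4 kN.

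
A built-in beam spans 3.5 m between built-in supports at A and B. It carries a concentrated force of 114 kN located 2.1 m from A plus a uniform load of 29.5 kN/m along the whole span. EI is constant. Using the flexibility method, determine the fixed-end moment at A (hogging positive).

M_A = 68.42 kN·m

Release both end moments; the primary structure is a simply-supported span AB with redundants M_A and M_B.
On the primary (simply-supported) span, the end slopes from the loading are:
  at A: point load 114 at a = 2.1: Pab(L + b)/(6LEI) = 78.2/EI
  at B: point load 114 at a = 2.1: Pab(L + a)/(6LEI) = 89.38/EI
  at A: UDL 29.5: wL³/(24EI) = 52.7/EI
  at B: UDL 29.5: wL³/(24EI) = 52.7/EI
  θ_A0 = 130.9/EI,  θ_B0 = 142.1/EI
Flexibility coefficients: a unit moment at one end gives L/(3EI) there and L/(6EI) at the far end, so f₁₁ = f₂₂ = 1.167/EI and f₁₂ = f₂₁ = 0.5833/EI.
Compatibility — zero rotation at each built-in end:
  1.167 M_A + 0.5833 M_B = 130.9
  0.5833 M_A + 1.167 M_B = 142.1
Solving the pair gives M_A = 68.42 kN·m and M_B = 87.57 kN·m (hogging).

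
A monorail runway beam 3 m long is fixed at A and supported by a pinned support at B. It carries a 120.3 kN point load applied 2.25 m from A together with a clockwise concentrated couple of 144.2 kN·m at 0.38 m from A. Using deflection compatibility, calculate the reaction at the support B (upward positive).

Take the reaction at B as the redundant and release it; the primary structure is a cantilever fixed at A.
Deflection at B on the released cantilever, summing each load's contribution:
  point load 120.3 at a = 2.25: Pa²(3L − a)/(6EI) = 685.1/EI
  clockwise couple 144.2 at a = 0.38: M₀a(2L − a)/(2EI) = 154/EI
  δ_0 = 839.1/EI
Flexibility coefficient — unit upward force at B: δ_{BB} = L³/(3EI) = 9/EI.
Compatibility at B: δ_0 − R_B·δ_{BB} = 0, so R_B = 839.1/9 = 93.24 kN.

R_B = 93.24 kN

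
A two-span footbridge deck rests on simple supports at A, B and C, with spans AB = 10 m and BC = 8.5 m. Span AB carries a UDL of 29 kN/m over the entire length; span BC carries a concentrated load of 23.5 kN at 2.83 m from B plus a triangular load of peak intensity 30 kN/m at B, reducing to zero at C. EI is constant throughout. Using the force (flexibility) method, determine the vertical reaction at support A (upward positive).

R_A = 117.1 kN

Take M_B as the redundant. Released structure: two simple spans AB and BC with a hinge at B.
End slopes at the hinge B, treating each span as simply supported:
  span AB: UDL 29: wL³/(24EI) = 1208/EI
  span BC: point load 23.5 at a = 2.83: Pab(L + b)/(6LEI) = 104.8/EI
  span BC: triangular load, peak 30: w₀L³/(45EI) = 409.4/EI
  relative rotation θ_0 = (1208 + 514.2)/EI = 1723/EI
A unit hogging moment at B produces rotation L₁/(3EI) + L₂/(3EI) = 6.167/EI.
Slope continuity at B: θ_0 = M_B·6.167/EI, so M_B = 1723/6.167 = 279.3 kN·m (hogging).
Span AB, ΣM about A with M_B applied at B: R_B^{AB}·10 = 1450 + 279.3, so R_B^{AB} = 172.9 kN and R_A = 290 − 172.9 = 117.1 kN.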